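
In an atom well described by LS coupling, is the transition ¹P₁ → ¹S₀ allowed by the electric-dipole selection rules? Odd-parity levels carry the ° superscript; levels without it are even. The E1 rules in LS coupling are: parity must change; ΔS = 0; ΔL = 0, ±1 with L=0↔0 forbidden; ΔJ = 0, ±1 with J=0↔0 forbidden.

forbidden

Reading off the term symbols: S 0→0, L 1→0, J 1→0, parity even→even.
Parity must change: even → even — violated.
ΔS = 0: S: 0 → 0 — satisfied.
ΔL = 0, ±1 (not L=0↔0): L: 1 → 0, ΔL = -1 — satisfied.
ΔJ = 0, ±1 (not J=0↔0): J: 1 → 0, ΔJ = -1 — satisfied.
Rule(s) violated: parity.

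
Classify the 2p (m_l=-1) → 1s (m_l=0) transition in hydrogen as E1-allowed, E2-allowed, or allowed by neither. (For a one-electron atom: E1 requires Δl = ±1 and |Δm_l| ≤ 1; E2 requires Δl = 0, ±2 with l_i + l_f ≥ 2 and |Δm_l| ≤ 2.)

Δl = 0 − 1 = -1; l_i + l_f = 1.
Δm_l = +1.
E1 (Δl = ±1, |Δm_l| ≤ 1): satisfied.
E2 (Δl = 0,±2, l_i+l_f ≥ 2, |Δm_l| ≤ 2): not satisfied.

E1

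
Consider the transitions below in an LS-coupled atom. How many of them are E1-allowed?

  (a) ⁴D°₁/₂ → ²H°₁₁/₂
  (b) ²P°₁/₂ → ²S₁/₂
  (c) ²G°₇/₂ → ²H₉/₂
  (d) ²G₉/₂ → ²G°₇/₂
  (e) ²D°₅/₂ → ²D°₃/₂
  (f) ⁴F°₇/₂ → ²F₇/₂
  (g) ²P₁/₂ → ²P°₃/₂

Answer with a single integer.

(a) forbidden (parity, ΔS, ΔL, ΔJ fail)
(b) allowed
(c) allowed
(d) allowed
(e) forbidden (parity fails)
(f) forbidden (ΔS fails)
(g) allowed
Total allowed: 4 of 7.

4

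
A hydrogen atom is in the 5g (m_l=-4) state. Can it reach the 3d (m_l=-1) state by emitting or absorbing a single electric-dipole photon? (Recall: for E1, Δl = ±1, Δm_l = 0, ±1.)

l: 4 → 2 (Δl = -2). Δl = ±1 ✗.
Δm_l = -1 − (-4) = +3. E1 requires Δm_l = 0, ±1: ✗.
The transition is electric-dipole forbidden.

forbidden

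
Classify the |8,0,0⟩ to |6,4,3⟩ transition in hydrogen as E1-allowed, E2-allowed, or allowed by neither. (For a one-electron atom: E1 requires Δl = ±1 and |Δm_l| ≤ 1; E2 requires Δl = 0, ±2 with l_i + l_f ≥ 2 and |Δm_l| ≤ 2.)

Δl = 4 − 0 = +4; l_i + l_f = 4.
Δm_l = +3.
E1 (Δl = ±1, |Δm_l| ≤ 1): not satisfied.
E2 (Δl = 0,±2, l_i+l_f ≥ 2, |Δm_l| ≤ 2): not satisfied.

neither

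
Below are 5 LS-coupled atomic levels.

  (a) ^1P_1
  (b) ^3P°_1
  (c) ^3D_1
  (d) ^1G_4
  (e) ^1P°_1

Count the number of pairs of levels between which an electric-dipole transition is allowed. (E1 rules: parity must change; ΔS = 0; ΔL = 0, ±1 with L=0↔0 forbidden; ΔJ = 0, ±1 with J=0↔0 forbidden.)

2

(a)–(b): forbidden (ΔS).
(a)–(c): forbidden (parity, ΔS).
(a)–(d): forbidden (parity, ΔL, ΔJ).
(a)–(e): allowed.
(b)–(c): allowed.
(b)–(d): forbidden (ΔS, ΔL, ΔJ).
(b)–(e): forbidden (parity, ΔS).
(c)–(d): forbidden (parity, ΔS, ΔL, ΔJ).
(c)–(e): forbidden (ΔS).
(d)–(e): forbidden (ΔL, ΔJ).
Allowed pairs: 2 of 10.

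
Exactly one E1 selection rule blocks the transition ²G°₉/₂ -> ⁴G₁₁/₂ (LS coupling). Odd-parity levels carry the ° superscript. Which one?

the ΔS = 0 rule

Reading off the term symbols: S 1/2→3/2, L 4→4, J 9/2→11/2, parity odd→even.
Parity must change: odd → even — passes.
ΔS = 0: S: 1/2 → 3/2 — fails.
ΔL = 0, ±1 (not L=0↔0): L: 4 → 4, ΔL = +0 — passes.
ΔJ = 0, ±1 (not J=0↔0): J: 9/2 → 11/2, ΔJ = +1 — passes.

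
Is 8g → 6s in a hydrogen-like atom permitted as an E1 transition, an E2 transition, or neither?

Δl = 0 − 4 = -4; l_i + l_f = 4.
E1 (Δl = ±1): not satisfied.
E2 (Δl = 0,±2, l_i+l_f ≥ 2): not satisfied.

neither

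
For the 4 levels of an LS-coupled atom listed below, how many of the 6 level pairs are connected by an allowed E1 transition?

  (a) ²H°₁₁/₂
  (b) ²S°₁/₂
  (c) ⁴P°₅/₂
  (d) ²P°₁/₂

(a)–(b): forbidden (parity, ΔL, ΔJ).
(a)–(c): forbidden (parity, ΔS, ΔL, ΔJ).
(a)–(d): forbidden (parity, ΔL, ΔJ).
(b)–(c): forbidden (parity, ΔS, ΔJ).
(b)–(d): forbidden (parity).
(c)–(d): forbidden (parity, ΔS, ΔJ).
Allowed pairs: 0 of 6.

0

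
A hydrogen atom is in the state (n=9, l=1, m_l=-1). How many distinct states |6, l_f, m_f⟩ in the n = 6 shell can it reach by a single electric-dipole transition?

E1 requires Δl = ±1, so l_f ∈ {0, 2}; with 0 ≤ l_f ≤ n_f−1 = 5, the allowed l_f values are {0, 2}.
For l_f = 0: m_f ∈ {m_i−1, m_i, m_i+1} ∩ [−0, 0] = {0} → 1 state.
For l_f = 2: m_f ∈ {m_i−1, m_i, m_i+1} ∩ [−2, 2] = {-2, -1, 0} → 3 states.
Total: 4.

4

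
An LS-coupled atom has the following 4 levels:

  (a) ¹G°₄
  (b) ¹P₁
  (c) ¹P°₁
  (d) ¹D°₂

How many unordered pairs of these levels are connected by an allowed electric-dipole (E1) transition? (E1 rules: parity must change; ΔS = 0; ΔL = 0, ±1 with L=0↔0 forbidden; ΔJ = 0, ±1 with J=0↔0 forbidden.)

2

(a)–(b): forbidden (ΔL, ΔJ).
(a)–(c): forbidden (parity, ΔL, ΔJ).
(a)–(d): forbidden (parity, ΔL, ΔJ).
(b)–(c): allowed.
(b)–(d): allowed.
(c)–(d): forbidden (parity).
Allowed pairs: 2 of 6.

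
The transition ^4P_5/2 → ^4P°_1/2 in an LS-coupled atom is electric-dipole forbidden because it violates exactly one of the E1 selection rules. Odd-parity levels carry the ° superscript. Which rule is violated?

Parity must change: even → odd — passes.
ΔL = 0, ±1 (not L=0↔0): L: 1 → 1, ΔL = +0 — passes.
ΔJ = 0, ±1 (not J=0↔0): J: 5/2 → 1/2, ΔJ = -2 — fails.
ΔS = 0: S: 3/2 → 3/2 — passes.

the ΔJ = 0, ±1 rule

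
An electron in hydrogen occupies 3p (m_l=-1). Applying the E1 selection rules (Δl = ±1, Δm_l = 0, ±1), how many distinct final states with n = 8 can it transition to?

4

E1 requires Δl = ±1, so l_f ∈ {0, 2}; with 0 ≤ l_f ≤ n_f−1 = 7, the allowed l_f values are {0, 2}.
For l_f = 0: m_f ∈ {m_i−1, m_i, m_i+1} ∩ [−0, 0] = {0} → 1 state.
For l_f = 2: m_f ∈ {m_i−1, m_i, m_i+1} ∩ [−2, 2] = {-2, -1, 0} → 3 states.
Total: 4.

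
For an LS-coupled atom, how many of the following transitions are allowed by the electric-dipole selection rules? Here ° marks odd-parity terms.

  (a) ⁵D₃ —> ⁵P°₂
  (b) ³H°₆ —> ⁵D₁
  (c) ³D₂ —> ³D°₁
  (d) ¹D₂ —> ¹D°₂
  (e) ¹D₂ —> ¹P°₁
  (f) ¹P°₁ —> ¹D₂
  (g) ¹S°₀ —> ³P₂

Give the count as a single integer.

5

(a) allowed
(b) forbidden (ΔS, ΔL, ΔJ fail)
(c) allowed
(d) allowed
(e) allowed
(f) allowed
(g) forbidden (ΔS, ΔJ fail)
Total allowed: 5 of 7.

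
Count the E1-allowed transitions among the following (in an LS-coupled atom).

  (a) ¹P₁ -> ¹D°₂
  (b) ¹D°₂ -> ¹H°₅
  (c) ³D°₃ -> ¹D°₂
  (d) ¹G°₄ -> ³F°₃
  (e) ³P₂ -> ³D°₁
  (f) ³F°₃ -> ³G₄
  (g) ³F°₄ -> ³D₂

3

(a) allowed
(b) forbidden (parity, ΔL, ΔJ fail)
(c) forbidden (parity, ΔS fail)
(d) forbidden (parity, ΔS fail)
(e) allowed
(f) allowed
(g) forbidden (ΔJ fails)
Total allowed: 3 of 7.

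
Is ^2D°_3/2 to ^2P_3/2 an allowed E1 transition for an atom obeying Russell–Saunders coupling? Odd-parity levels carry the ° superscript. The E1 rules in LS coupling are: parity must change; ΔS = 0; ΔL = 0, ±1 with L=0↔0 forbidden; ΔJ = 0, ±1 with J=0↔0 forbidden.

allowed

Parity must change: odd → even — satisfied.
ΔS = 0: S: 1/2 → 1/2 — satisfied.
ΔL = 0, ±1 (not L=0↔0): L: 2 → 1, ΔL = -1 — satisfied.
ΔJ = 0, ±1 (not J=0↔0): J: 3/2 → 3/2, ΔJ = +0 — satisfied.
All four E1 rules are satisfied.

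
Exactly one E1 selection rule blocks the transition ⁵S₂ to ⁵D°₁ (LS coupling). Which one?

Initial level: S=2, L=0, J=2, parity even. Final level: S=2, L=2, J=1, parity odd.
Parity must change: even → odd — ✓.
ΔJ = 0, ±1 (not J=0↔0): J: 2 → 1, ΔJ = -1 — ✓.
ΔL = 0, ±1 (not L=0↔0): L: 0 → 2, ΔL = +2 — ✗.
ΔS = 0: S: 2 → 2 — ✓.

the ΔL = 0, ±1 rule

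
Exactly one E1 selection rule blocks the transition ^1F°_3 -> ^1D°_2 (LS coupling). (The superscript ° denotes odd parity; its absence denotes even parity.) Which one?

Reading off the term symbols: S 0→0, L 3→2, J 3→2, parity odd→odd.
Parity must change: odd → odd — violated.
ΔS = 0: S: 0 → 0 — satisfied.
ΔL = 0, ±1 (not L=0↔0): L: 3 → 2, ΔL = -1 — satisfied.
ΔJ = 0, ±1 (not J=0↔0): J: 3 → 2, ΔJ = -1 — satisfied.

parity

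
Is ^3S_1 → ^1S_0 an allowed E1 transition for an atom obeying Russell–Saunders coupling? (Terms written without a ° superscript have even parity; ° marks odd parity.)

Parity must change: even → even — violated.
ΔS = 0: S: 1 → 0 — violated.
ΔL = 0, ±1 (not L=0↔0): L: 0 → 0, ΔL = +0 — violated.
ΔJ = 0, ±1 (not J=0↔0): J: 1 → 0, ΔJ = -1 — satisfied.
Rule(s) violated: parity, ΔS, ΔL.

forbidden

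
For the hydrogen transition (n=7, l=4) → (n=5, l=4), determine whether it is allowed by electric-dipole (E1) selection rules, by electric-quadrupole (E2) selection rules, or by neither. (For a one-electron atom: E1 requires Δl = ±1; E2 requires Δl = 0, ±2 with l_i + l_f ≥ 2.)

Δl = 4 − 4 = +0; l_i + l_f = 8.
E1 (Δl = ±1): not satisfied.
E2 (Δl = 0,±2, l_i+l_f ≥ 2): satisfied.

E2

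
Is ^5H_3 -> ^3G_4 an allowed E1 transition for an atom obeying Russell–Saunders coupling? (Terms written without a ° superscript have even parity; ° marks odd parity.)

forbidden

Initial level: S=2, L=5, J=3, parity even. Final level: S=1, L=4, J=4, parity even.
Parity must change: even → even — fails.
ΔS = 0: S: 2 → 1 — fails.
ΔL = 0, ±1 (not L=0↔0): L: 5 → 4, ΔL = -1 — passes.
ΔJ = 0, ±1 (not J=0↔0): J: 3 → 4, ΔJ = +1 — passes.
Rule(s) violated: parity, ΔS.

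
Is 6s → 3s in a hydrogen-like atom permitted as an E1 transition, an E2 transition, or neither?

neither

Δl = 0 − 0 = +0; l_i + l_f = 0.
E1 (Δl = ±1): not satisfied.
E2 (Δl = 0,±2, l_i+l_f ≥ 2): not satisfied.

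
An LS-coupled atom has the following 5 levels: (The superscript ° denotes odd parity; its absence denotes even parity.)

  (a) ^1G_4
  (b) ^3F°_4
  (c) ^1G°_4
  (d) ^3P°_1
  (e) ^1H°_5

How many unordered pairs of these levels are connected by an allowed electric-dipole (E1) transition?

(a)–(b): forbidden (ΔS).
(a)–(c): allowed.
(a)–(d): forbidden (ΔS, ΔL, ΔJ).
(a)–(e): allowed.
(b)–(c): forbidden (parity, ΔS).
(b)–(d): forbidden (parity, ΔL, ΔJ).
(b)–(e): forbidden (parity, ΔS, ΔL).
(c)–(d): forbidden (parity, ΔS, ΔL, ΔJ).
(c)–(e): forbidden (parity).
(d)–(e): forbidden (parity, ΔS, ΔL, ΔJ).
Allowed pairs: 2 of 10.

2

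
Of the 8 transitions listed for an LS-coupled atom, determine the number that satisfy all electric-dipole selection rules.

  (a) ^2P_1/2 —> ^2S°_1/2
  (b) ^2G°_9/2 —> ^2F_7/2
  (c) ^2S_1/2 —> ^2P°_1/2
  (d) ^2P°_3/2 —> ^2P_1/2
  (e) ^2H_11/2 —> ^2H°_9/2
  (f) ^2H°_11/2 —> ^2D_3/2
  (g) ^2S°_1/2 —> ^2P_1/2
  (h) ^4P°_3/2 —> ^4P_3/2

(a) allowed
(b) allowed
(c) allowed
(d) allowed
(e) allowed
(f) forbidden (ΔL, ΔJ fail)
(g) allowed
(h) allowed
Total allowed: 7 of 8.

7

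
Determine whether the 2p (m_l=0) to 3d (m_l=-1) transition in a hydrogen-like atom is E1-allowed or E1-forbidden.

Δl = 2 − 1 = +1; the E1 rule Δl = ±1 is ok.
Δm_l = -1 − (0) = -1. E1 requires Δm_l = 0, ±1: ok.
All E1 selection rules are satisfied.

allowed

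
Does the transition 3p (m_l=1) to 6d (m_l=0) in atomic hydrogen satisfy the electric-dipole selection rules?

allowed

Δl = 2 − 1 = +1; the E1 rule Δl = ±1 is satisfied.
m_l: 1 → 0 (Δm_l = -1). |Δm_l| ≤ 1 satisfied.
All E1 selection rules are satisfied.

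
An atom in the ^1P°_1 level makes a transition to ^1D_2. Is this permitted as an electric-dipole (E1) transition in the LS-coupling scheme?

Reading off the term symbols: S 0→0, L 1→2, J 1→2, parity odd→even.
Parity must change: odd → even — ✓.
ΔL = 0, ±1 (not L=0↔0): L: 1 → 2, ΔL = +1 — ✓.
ΔS = 0: S: 0 → 0 — ✓.
ΔJ = 0, ±1 (not J=0↔0): J: 1 → 2, ΔJ = +1 — ✓.
All four E1 rules are satisfied.

allowed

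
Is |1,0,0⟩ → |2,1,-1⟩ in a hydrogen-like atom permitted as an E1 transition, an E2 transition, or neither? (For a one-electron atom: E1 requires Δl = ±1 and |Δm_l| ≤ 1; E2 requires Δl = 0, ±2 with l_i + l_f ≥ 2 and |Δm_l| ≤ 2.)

E1

Δl = 1 − 0 = +1; l_i + l_f = 1.
Δm_l = -1.
E1 (Δl = ±1, |Δm_l| ≤ 1): satisfied.
E2 (Δl = 0,±2, l_i+l_f ≥ 2, |Δm_l| ≤ 2): not satisfied.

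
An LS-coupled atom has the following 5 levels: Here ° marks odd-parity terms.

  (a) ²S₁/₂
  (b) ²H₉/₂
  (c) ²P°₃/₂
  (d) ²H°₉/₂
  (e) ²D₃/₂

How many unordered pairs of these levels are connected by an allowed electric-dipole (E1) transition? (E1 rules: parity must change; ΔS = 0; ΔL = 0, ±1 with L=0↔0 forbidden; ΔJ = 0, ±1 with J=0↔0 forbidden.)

3

(a)–(b): forbidden (parity, ΔL, ΔJ).
(a)–(c): allowed.
(a)–(d): forbidden (ΔL, ΔJ).
(a)–(e): forbidden (parity, ΔL).
(b)–(c): forbidden (ΔL, ΔJ).
(b)–(d): allowed.
(b)–(e): forbidden (parity, ΔL, ΔJ).
(c)–(d): forbidden (parity, ΔL, ΔJ).
(c)–(e): allowed.
(d)–(e): forbidden (ΔL, ΔJ).
Allowed pairs: 3 of 10.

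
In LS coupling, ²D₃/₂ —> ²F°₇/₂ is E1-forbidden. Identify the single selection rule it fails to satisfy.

the ΔJ = 0, ±1 rule

Reading off the term symbols: S 1/2→1/2, L 2→3, J 3/2→7/2, parity even→odd.
ΔL = 0, ±1 (not L=0↔0): L: 2 → 3, ΔL = +1 — satisfied.
Parity must change: even → odd — satisfied.
ΔJ = 0, ±1 (not J=0↔0): J: 3/2 → 7/2, ΔJ = +2 — violated.
ΔS = 0: S: 1/2 → 1/2 — satisfied.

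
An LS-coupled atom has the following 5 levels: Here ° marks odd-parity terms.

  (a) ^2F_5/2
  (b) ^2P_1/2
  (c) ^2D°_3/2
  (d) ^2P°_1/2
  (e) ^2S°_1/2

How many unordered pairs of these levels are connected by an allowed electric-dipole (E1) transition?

(a)–(b): forbidden (parity, ΔL, ΔJ).
(a)–(c): allowed.
(a)–(d): forbidden (ΔL, ΔJ).
(a)–(e): forbidden (ΔL, ΔJ).
(b)–(c): allowed.
(b)–(d): allowed.
(b)–(e): allowed.
(c)–(d): forbidden (parity).
(c)–(e): forbidden (parity, ΔL).
(d)–(e): forbidden (parity).
Allowed pairs: 4 of 10.

4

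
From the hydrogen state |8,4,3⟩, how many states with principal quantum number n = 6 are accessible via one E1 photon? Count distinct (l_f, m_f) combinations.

E1 requires Δl = ±1, so l_f ∈ {3, 5}; with 0 ≤ l_f ≤ n_f−1 = 5, the allowed l_f values are {3, 5}.
For l_f = 3: m_f ∈ {m_i−1, m_i, m_i+1} ∩ [−3, 3] = {2, 3} → 2 states.
For l_f = 5: m_f ∈ {m_i−1, m_i, m_i+1} ∩ [−5, 5] = {2, 3, 4} → 3 states.
Total: 5.

5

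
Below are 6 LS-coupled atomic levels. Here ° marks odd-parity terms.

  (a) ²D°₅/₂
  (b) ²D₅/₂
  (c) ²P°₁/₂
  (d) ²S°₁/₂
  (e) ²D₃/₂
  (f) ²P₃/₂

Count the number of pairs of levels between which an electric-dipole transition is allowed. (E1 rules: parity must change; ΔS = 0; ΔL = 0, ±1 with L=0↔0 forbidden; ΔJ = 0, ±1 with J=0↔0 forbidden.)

(a)–(b): allowed.
(a)–(c): forbidden (parity, ΔJ).
(a)–(d): forbidden (parity, ΔL, ΔJ).
(a)–(e): allowed.
(a)–(f): allowed.
(b)–(c): forbidden (ΔJ).
(b)–(d): forbidden (ΔL, ΔJ).
(b)–(e): forbidden (parity).
(b)–(f): forbidden (parity).
(c)–(d): forbidden (parity).
(c)–(e): allowed.
(c)–(f): allowed.
(d)–(e): forbidden (ΔL).
(d)–(f): allowed.
(e)–(f): forbidden (parity).
Allowed pairs: 6 of 15.

6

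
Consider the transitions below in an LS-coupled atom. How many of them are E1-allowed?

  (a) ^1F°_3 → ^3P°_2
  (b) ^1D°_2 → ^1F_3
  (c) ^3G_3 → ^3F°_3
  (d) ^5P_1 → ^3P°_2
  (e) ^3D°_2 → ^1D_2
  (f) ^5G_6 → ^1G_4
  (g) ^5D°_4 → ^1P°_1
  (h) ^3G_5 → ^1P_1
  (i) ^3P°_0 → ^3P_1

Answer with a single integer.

3

(a) forbidden (parity, ΔS, ΔL fail)
(b) allowed
(c) allowed
(d) forbidden (ΔS fails)
(e) forbidden (ΔS fails)
(f) forbidden (parity, ΔS, ΔJ fail)
(g) forbidden (parity, ΔS, ΔJ fail)
(h) forbidden (parity, ΔS, ΔL, ΔJ fail)
(i) allowed
Total allowed: 3 of 9.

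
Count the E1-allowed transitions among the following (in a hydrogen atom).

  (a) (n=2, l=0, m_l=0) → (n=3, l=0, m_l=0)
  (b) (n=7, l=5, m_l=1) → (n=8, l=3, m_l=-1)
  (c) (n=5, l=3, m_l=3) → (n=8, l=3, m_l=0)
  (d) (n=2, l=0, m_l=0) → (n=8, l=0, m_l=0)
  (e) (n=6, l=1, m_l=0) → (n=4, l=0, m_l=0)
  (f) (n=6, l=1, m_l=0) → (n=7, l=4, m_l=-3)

(a) forbidden — Δl = +0 (E1 requires Δl = ±1)
(b) forbidden — Δl = -2 (E1 requires Δl = ±1); Δm_l = -2 (E1 requires Δm_l = 0, ±1)
(c) forbidden — Δl = +0 (E1 requires Δl = ±1); Δm_l = -3 (E1 requires Δm_l = 0, ±1)
(d) forbidden — Δl = +0 (E1 requires Δl = ±1)
(e) allowed
(f) forbidden — Δl = +3 (E1 requires Δl = ±1); Δm_l = -3 (E1 requires Δm_l = 0, ±1)
Total allowed: 1 of 6.

1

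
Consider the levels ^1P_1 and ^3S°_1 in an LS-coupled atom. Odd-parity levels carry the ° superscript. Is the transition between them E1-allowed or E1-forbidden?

forbidden

Reading off the term symbols: S 0→1, L 1→0, J 1→1, parity even→odd.
Parity must change: even → odd — ok.
ΔL = 0, ±1 (not L=0↔0): L: 1 → 0, ΔL = -1 — ok.
ΔJ = 0, ±1 (not J=0↔0): J: 1 → 1, ΔJ = +0 — ok.
ΔS = 0: S: 0 → 1 — fails.
Rule(s) violated: ΔS.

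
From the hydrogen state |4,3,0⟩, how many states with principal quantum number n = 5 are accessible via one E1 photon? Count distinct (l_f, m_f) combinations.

6

E1 requires Δl = ±1, so l_f ∈ {2, 4}; with 0 ≤ l_f ≤ n_f−1 = 4, the allowed l_f values are {2, 4}.
For l_f = 2: m_f ∈ {m_i−1, m_i, m_i+1} ∩ [−2, 2] = {-1, 0, 1} → 3 states.
For l_f = 4: m_f ∈ {m_i−1, m_i, m_i+1} ∩ [−4, 4] = {-1, 0, 1} → 3 states.
Total: 6.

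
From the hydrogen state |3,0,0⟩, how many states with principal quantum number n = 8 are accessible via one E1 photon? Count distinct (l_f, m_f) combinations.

E1 requires Δl = ±1, so l_f ∈ {-1, 1}; with 0 ≤ l_f ≤ n_f−1 = 7, the allowed l_f values are {1}.
For l_f = 1: m_f ∈ {m_i−1, m_i, m_i+1} ∩ [−1, 1] = {-1, 0, 1} → 3 states.
Total: 3.

3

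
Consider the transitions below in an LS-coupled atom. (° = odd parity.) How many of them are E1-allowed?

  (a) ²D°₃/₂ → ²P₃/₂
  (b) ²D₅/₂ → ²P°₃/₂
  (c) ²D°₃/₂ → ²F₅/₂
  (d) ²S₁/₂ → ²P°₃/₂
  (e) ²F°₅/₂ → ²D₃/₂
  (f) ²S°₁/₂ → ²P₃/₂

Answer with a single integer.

6

(a) allowed
(b) allowed
(c) allowed
(d) allowed
(e) allowed
(f) allowed
Total allowed: 6 of 6.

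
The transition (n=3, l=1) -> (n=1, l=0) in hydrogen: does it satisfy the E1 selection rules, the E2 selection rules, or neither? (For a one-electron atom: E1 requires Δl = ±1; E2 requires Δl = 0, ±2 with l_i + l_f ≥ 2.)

E1

Δl = 0 − 1 = -1; l_i + l_f = 1.
E1 (Δl = ±1): satisfied.
E2 (Δl = 0,±2, l_i+l_f ≥ 2): not satisfied.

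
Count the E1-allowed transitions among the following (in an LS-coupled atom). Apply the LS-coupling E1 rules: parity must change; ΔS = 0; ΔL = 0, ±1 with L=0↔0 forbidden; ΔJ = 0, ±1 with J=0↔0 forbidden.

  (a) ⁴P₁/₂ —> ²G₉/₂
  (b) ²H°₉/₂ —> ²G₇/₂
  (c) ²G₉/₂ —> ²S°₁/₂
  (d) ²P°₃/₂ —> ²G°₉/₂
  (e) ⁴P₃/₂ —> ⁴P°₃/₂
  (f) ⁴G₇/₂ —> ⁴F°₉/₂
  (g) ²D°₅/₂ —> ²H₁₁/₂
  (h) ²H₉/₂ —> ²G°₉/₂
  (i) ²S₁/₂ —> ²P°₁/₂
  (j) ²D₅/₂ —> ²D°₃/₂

6

(a) forbidden (parity, ΔS, ΔL, ΔJ fail)
(b) allowed
(c) forbidden (ΔL, ΔJ fail)
(d) forbidden (parity, ΔL, ΔJ fail)
(e) allowed
(f) allowed
(g) forbidden (ΔL, ΔJ fail)
(h) allowed
(i) allowed
(j) allowed
Total allowed: 6 of 10.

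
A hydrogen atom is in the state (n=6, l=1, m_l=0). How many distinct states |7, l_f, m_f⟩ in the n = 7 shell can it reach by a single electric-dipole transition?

E1 requires Δl = ±1, so l_f ∈ {0, 2}; with 0 ≤ l_f ≤ n_f−1 = 6, the allowed l_f values are {0, 2}.
For l_f = 0: m_f ∈ {m_i−1, m_i, m_i+1} ∩ [−0, 0] = {0} → 1 state.
For l_f = 2: m_f ∈ {m_i−1, m_i, m_i+1} ∩ [−2, 2] = {-1, 0, 1} → 3 states.
Total: 4.

4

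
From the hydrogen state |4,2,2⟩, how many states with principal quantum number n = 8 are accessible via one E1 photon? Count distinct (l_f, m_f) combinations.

4

E1 requires Δl = ±1, so l_f ∈ {1, 3}; with 0 ≤ l_f ≤ n_f−1 = 7, the allowed l_f values are {1, 3}.
For l_f = 1: m_f ∈ {m_i−1, m_i, m_i+1} ∩ [−1, 1] = {1} → 1 state.
For l_f = 3: m_f ∈ {m_i−1, m_i, m_i+1} ∩ [−3, 3] = {1, 2, 3} → 3 states.
Total: 4.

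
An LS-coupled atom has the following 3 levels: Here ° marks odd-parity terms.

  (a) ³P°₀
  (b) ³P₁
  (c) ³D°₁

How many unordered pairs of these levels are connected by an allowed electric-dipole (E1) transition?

2

(a)–(b): allowed.
(a)–(c): forbidden (parity).
(b)–(c): allowed.
Allowed pairs: 2 of 3.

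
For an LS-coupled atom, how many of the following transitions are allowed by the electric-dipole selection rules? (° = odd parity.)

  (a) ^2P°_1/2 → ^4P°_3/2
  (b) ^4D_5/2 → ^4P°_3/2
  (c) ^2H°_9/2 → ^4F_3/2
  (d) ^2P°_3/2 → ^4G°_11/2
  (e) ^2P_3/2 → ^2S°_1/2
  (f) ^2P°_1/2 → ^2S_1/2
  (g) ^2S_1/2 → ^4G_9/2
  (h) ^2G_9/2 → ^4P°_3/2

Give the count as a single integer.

3

(a) forbidden (parity, ΔS fail)
(b) allowed
(c) forbidden (ΔS, ΔL, ΔJ fail)
(d) forbidden (parity, ΔS, ΔL, ΔJ fail)
(e) allowed
(f) allowed
(g) forbidden (parity, ΔS, ΔL, ΔJ fail)
(h) forbidden (ΔS, ΔL, ΔJ fail)
Total allowed: 3 of 8.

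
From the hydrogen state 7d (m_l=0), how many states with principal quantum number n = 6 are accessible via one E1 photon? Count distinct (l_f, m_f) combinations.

6

E1 requires Δl = ±1, so l_f ∈ {1, 3}; with 0 ≤ l_f ≤ n_f−1 = 5, the allowed l_f values are {1, 3}.
For l_f = 1: m_f ∈ {m_i−1, m_i, m_i+1} ∩ [−1, 1] = {-1, 0, 1} → 3 states.
For l_f = 3: m_f ∈ {m_i−1, m_i, m_i+1} ∩ [−3, 3] = {-1, 0, 1} → 3 states.
Total: 6.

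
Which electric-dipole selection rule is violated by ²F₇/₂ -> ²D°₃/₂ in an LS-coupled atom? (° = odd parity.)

ΔJ = 0, ±1 (not J=0↔0): J: 7/2 → 3/2, ΔJ = -2 — violated.
Parity must change: even → odd — satisfied.
ΔL = 0, ±1 (not L=0↔0): L: 3 → 2, ΔL = -1 — satisfied.
ΔS = 0: S: 1/2 → 1/2 — satisfied.

the ΔJ = 0, ±1 rule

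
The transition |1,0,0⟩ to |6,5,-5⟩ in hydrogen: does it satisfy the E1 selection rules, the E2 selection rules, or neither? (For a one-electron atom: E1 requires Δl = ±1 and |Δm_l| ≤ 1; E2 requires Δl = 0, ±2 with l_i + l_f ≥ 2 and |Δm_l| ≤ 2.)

Δl = 5 − 0 = +5; l_i + l_f = 5.
Δm_l = -5.
E1 (Δl = ±1, |Δm_l| ≤ 1): not satisfied.
E2 (Δl = 0,±2, l_i+l_f ≥ 2, |Δm_l| ≤ 2): not satisfied.

neither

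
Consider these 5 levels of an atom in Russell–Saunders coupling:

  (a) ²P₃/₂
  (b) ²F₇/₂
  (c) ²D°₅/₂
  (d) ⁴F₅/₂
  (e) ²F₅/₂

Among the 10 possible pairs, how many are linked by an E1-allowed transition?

(a)–(b): forbidden (parity, ΔL, ΔJ).
(a)–(c): allowed.
(a)–(d): forbidden (parity, ΔS, ΔL).
(a)–(e): forbidden (parity, ΔL).
(b)–(c): allowed.
(b)–(d): forbidden (parity, ΔS).
(b)–(e): forbidden (parity).
(c)–(d): forbidden (ΔS).
(c)–(e): allowed.
(d)–(e): forbidden (parity, ΔS).
Allowed pairs: 3 of 10.

3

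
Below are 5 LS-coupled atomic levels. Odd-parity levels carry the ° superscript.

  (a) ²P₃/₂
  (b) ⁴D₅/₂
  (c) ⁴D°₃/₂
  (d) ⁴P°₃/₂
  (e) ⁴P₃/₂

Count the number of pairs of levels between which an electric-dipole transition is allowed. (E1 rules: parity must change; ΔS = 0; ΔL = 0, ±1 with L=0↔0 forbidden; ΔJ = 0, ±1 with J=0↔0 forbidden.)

4

(a)–(b): forbidden (parity, ΔS).
(a)–(c): forbidden (ΔS).
(a)–(d): forbidden (ΔS).
(a)–(e): forbidden (parity, ΔS).
(b)–(c): allowed.
(b)–(d): allowed.
(b)–(e): forbidden (parity).
(c)–(d): forbidden (parity).
(c)–(e): allowed.
(d)–(e): allowed.
Allowed pairs: 4 of 10.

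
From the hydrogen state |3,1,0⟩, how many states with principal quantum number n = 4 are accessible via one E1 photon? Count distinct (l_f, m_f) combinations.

E1 requires Δl = ±1, so l_f ∈ {0, 2}; with 0 ≤ l_f ≤ n_f−1 = 3, the allowed l_f values are {0, 2}.
For l_f = 0: m_f ∈ {m_i−1, m_i, m_i+1} ∩ [−0, 0] = {0} → 1 state.
For l_f = 2: m_f ∈ {m_i−1, m_i, m_i+1} ∩ [−2, 2] = {-1, 0, 1} → 3 states.
Total: 4.

4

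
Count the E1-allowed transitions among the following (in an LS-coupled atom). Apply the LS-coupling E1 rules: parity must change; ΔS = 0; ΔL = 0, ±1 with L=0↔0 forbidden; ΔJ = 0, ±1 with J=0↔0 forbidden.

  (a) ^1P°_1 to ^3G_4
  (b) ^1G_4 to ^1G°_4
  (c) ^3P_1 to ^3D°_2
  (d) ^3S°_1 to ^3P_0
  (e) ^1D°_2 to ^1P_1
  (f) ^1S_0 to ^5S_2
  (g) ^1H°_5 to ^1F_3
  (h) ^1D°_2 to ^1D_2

(a) forbidden (ΔS, ΔL, ΔJ fail)
(b) allowed
(c) allowed
(d) allowed
(e) allowed
(f) forbidden (parity, ΔS, ΔL, ΔJ fail)
(g) forbidden (ΔL, ΔJ fail)
(h) allowed
Total allowed: 5 of 8.

5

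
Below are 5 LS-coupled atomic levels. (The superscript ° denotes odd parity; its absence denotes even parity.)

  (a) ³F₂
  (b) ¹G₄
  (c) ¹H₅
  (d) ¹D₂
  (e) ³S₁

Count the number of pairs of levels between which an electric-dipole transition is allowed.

0

(a)–(b): forbidden (parity, ΔS, ΔJ).
(a)–(c): forbidden (parity, ΔS, ΔL, ΔJ).
(a)–(d): forbidden (parity, ΔS).
(a)–(e): forbidden (parity, ΔL).
(b)–(c): forbidden (parity).
(b)–(d): forbidden (parity, ΔL, ΔJ).
(b)–(e): forbidden (parity, ΔS, ΔL, ΔJ).
(c)–(d): forbidden (parity, ΔL, ΔJ).
(c)–(e): forbidden (parity, ΔS, ΔL, ΔJ).
(d)–(e): forbidden (parity, ΔS, ΔL).
Allowed pairs: 0 of 10.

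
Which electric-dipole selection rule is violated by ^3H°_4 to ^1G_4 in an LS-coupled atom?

the ΔS = 0 rule

Initial level: S=1, L=5, J=4, parity odd. Final level: S=0, L=4, J=4, parity even.
Parity must change: odd → even — satisfied.
ΔS = 0: S: 1 → 0 — violated.
ΔL = 0, ±1 (not L=0↔0): L: 5 → 4, ΔL = -1 — satisfied.
ΔJ = 0, ±1 (not J=0↔0): J: 4 → 4, ΔJ = +0 — satisfied.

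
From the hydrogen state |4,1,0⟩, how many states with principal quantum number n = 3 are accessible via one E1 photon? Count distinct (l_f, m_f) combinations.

4

E1 requires Δl = ±1, so l_f ∈ {0, 2}; with 0 ≤ l_f ≤ n_f−1 = 2, the allowed l_f values are {0, 2}.
For l_f = 0: m_f ∈ {m_i−1, m_i, m_i+1} ∩ [−0, 0] = {0} → 1 state.
For l_f = 2: m_f ∈ {m_i−1, m_i, m_i+1} ∩ [−2, 2] = {-1, 0, 1} → 3 states.
Total: 4.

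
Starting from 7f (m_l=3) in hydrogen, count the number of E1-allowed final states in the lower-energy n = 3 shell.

E1 requires Δl = ±1, so l_f ∈ {2, 4}; with 0 ≤ l_f ≤ n_f−1 = 2, the allowed l_f values are {2}.
For l_f = 2: m_f ∈ {m_i−1, m_i, m_i+1} ∩ [−2, 2] = {2} → 1 state.
Total: 1.

1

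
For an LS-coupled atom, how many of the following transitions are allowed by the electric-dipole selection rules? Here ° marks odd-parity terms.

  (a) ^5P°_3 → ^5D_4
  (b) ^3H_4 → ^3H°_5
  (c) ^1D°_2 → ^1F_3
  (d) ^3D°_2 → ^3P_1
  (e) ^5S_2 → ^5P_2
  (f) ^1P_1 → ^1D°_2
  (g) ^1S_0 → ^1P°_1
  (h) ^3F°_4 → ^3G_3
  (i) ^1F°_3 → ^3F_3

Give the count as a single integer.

7

(a) allowed
(b) allowed
(c) allowed
(d) allowed
(e) forbidden (parity fails)
(f) allowed
(g) allowed
(h) allowed
(i) forbidden (ΔS fails)
Total allowed: 7 of 9.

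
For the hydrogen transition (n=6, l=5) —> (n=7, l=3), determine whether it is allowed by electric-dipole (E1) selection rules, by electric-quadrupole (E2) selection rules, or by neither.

Δl = 3 − 5 = -2; l_i + l_f = 8.
E1 (Δl = ±1): not satisfied.
E2 (Δl = 0,±2, l_i+l_f ≥ 2): satisfied.

E2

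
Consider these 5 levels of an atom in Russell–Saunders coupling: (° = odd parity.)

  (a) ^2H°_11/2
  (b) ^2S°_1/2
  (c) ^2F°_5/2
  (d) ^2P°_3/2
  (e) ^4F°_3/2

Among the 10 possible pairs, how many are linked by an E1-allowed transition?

(a)–(b): forbidden (parity, ΔL, ΔJ).
(a)–(c): forbidden (parity, ΔL, ΔJ).
(a)–(d): forbidden (parity, ΔL, ΔJ).
(a)–(e): forbidden (parity, ΔS, ΔL, ΔJ).
(b)–(c): forbidden (parity, ΔL, ΔJ).
(b)–(d): forbidden (parity).
(b)–(e): forbidden (parity, ΔS, ΔL).
(c)–(d): forbidden (parity, ΔL).
(c)–(e): forbidden (parity, ΔS).
(d)–(e): forbidden (parity, ΔS, ΔL).
Allowed pairs: 0 of 10.

0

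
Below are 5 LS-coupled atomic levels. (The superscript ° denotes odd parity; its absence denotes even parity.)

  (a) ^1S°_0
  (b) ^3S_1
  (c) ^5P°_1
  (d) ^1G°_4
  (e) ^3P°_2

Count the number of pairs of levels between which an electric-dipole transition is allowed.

1

(a)–(b): forbidden (ΔS, ΔL).
(a)–(c): forbidden (parity, ΔS).
(a)–(d): forbidden (parity, ΔL, ΔJ).
(a)–(e): forbidden (parity, ΔS, ΔJ).
(b)–(c): forbidden (ΔS).
(b)–(d): forbidden (ΔS, ΔL, ΔJ).
(b)–(e): allowed.
(c)–(d): forbidden (parity, ΔS, ΔL, ΔJ).
(c)–(e): forbidden (parity, ΔS).
(d)–(e): forbidden (parity, ΔS, ΔL, ΔJ).
Allowed pairs: 1 of 10.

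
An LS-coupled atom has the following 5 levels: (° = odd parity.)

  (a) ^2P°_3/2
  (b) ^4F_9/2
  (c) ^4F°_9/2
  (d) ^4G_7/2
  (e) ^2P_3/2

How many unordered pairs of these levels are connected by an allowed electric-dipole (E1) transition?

3

(a)–(b): forbidden (ΔS, ΔL, ΔJ).
(a)–(c): forbidden (parity, ΔS, ΔL, ΔJ).
(a)–(d): forbidden (ΔS, ΔL, ΔJ).
(a)–(e): allowed.
(b)–(c): allowed.
(b)–(d): forbidden (parity).
(b)–(e): forbidden (parity, ΔS, ΔL, ΔJ).
(c)–(d): allowed.
(c)–(e): forbidden (ΔS, ΔL, ΔJ).
(d)–(e): forbidden (parity, ΔS, ΔL, ΔJ).
Allowed pairs: 3 of 10.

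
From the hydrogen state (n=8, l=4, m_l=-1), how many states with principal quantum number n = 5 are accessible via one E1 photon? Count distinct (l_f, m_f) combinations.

3

E1 requires Δl = ±1, so l_f ∈ {3, 5}; with 0 ≤ l_f ≤ n_f−1 = 4, the allowed l_f values are {3}.
For l_f = 3: m_f ∈ {m_i−1, m_i, m_i+1} ∩ [−3, 3] = {-2, -1, 0} → 3 states.
Total: 3.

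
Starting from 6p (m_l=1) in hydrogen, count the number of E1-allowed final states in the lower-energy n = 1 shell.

1

E1 requires Δl = ±1, so l_f ∈ {0, 2}; with 0 ≤ l_f ≤ n_f−1 = 0, the allowed l_f values are {0}.
For l_f = 0: m_f ∈ {m_i−1, m_i, m_i+1} ∩ [−0, 0] = {0} → 1 state.
Total: 1.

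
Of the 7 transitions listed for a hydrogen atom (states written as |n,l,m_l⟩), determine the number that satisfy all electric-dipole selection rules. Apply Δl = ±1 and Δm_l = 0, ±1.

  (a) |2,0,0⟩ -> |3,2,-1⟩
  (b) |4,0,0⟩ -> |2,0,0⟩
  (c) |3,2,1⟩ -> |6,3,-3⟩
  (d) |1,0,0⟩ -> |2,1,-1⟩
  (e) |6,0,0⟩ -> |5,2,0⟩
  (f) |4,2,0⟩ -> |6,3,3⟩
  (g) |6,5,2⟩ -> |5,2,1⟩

(a) forbidden — Δl = +2 (E1 requires Δl = ±1)
(b) forbidden — Δl = +0 (E1 requires Δl = ±1)
(c) forbidden — Δm_l = -4 (E1 requires Δm_l = 0, ±1)
(d) allowed
(e) forbidden — Δl = +2 (E1 requires Δl = ±1)
(f) forbidden — Δm_l = +3 (E1 requires Δm_l = 0, ±1)
(g) forbidden — Δl = -3 (E1 requires Δl = ±1)
Total allowed: 1 of 7.

1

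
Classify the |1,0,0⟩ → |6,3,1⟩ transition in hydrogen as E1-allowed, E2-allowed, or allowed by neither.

neither

Δl = 3 − 0 = +3; l_i + l_f = 3.
Δm_l = +1.
E1 (Δl = ±1, |Δm_l| ≤ 1): not satisfied.
E2 (Δl = 0,±2, l_i+l_f ≥ 2, |Δm_l| ≤ 2): not satisfied.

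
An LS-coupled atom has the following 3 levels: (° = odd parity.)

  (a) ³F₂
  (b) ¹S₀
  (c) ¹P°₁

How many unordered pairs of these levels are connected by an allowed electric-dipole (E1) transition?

1

(a)–(b): forbidden (parity, ΔS, ΔL, ΔJ).
(a)–(c): forbidden (ΔS, ΔL).
(b)–(c): allowed.
Allowed pairs: 1 of 3.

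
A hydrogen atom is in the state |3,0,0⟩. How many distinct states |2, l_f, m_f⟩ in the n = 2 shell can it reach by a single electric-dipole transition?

3

E1 requires Δl = ±1, so l_f ∈ {-1, 1}; with 0 ≤ l_f ≤ n_f−1 = 1, the allowed l_f values are {1}.
For l_f = 1: m_f ∈ {m_i−1, m_i, m_i+1} ∩ [−1, 1] = {-1, 0, 1} → 3 states.
Total: 3.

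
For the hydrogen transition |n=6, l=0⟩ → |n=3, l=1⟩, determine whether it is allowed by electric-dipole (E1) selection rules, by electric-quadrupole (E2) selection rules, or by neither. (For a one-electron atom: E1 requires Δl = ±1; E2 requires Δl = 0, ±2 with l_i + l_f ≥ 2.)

Δl = 1 − 0 = +1; l_i + l_f = 1.
E1 (Δl = ±1): satisfied.
E2 (Δl = 0,±2, l_i+l_f ≥ 2): not satisfied.

E1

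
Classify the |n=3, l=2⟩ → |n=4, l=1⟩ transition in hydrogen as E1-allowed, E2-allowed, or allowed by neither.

Δl = 1 − 2 = -1; l_i + l_f = 3.
E1 (Δl = ±1): satisfied.
E2 (Δl = 0,±2, l_i+l_f ≥ 2): not satisfied.

E1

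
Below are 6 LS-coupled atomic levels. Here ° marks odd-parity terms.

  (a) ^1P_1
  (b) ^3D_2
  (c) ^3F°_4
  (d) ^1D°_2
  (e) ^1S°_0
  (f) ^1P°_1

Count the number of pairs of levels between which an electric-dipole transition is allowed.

(a)–(b): forbidden (parity, ΔS).
(a)–(c): forbidden (ΔS, ΔL, ΔJ).
(a)–(d): allowed.
(a)–(e): allowed.
(a)–(f): allowed.
(b)–(c): forbidden (ΔJ).
(b)–(d): forbidden (ΔS).
(b)–(e): forbidden (ΔS, ΔL, ΔJ).
(b)–(f): forbidden (ΔS).
(c)–(d): forbidden (parity, ΔS, ΔJ).
(c)–(e): forbidden (parity, ΔS, ΔL, ΔJ).
(c)–(f): forbidden (parity, ΔS, ΔL, ΔJ).
(d)–(e): forbidden (parity, ΔL, ΔJ).
(d)–(f): forbidden (parity).
(e)–(f): forbidden (parity).
Allowed pairs: 3 of 15.

3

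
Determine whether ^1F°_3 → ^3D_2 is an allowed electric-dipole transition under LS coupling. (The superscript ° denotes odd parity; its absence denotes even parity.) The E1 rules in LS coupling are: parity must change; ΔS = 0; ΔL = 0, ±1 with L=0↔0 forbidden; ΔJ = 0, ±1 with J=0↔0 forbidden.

Initial level: S=0, L=3, J=3, parity odd. Final level: S=1, L=2, J=2, parity even.
ΔL = 0, ±1 (not L=0↔0): L: 3 → 2, ΔL = -1 — ✓.
Parity must change: odd → even — ✓.
ΔJ = 0, ±1 (not J=0↔0): J: 3 → 2, ΔJ = -1 — ✓.
ΔS = 0: S: 0 → 1 — ✗.
Rule(s) violated: ΔS.

forbidden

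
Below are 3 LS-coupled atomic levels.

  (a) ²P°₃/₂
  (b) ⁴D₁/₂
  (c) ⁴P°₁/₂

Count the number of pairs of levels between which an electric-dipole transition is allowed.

(a)–(b): forbidden (ΔS).
(a)–(c): forbidden (parity, ΔS).
(b)–(c): allowed.
Allowed pairs: 1 of 3.

1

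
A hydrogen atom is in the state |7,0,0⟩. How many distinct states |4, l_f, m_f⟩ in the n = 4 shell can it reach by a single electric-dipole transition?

E1 requires Δl = ±1, so l_f ∈ {-1, 1}; with 0 ≤ l_f ≤ n_f−1 = 3, the allowed l_f values are {1}.
For l_f = 1: m_f ∈ {m_i−1, m_i, m_i+1} ∩ [−1, 1] = {-1, 0, 1} → 3 states.
Total: 3.

3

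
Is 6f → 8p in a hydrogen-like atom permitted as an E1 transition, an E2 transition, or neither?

Δl = 1 − 3 = -2; l_i + l_f = 4.
E1 (Δl = ±1): not satisfied.
E2 (Δl = 0,±2, l_i+l_f ≥ 2): satisfied.

E2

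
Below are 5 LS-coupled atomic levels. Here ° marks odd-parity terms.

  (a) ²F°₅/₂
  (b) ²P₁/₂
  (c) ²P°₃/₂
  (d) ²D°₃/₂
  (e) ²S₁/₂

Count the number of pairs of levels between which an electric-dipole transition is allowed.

(a)–(b): forbidden (ΔL, ΔJ).
(a)–(c): forbidden (parity, ΔL).
(a)–(d): forbidden (parity).
(a)–(e): forbidden (ΔL, ΔJ).
(b)–(c): allowed.
(b)–(d): allowed.
(b)–(e): forbidden (parity).
(c)–(d): forbidden (parity).
(c)–(e): allowed.
(d)–(e): forbidden (ΔL).
Allowed pairs: 3 of 10.

3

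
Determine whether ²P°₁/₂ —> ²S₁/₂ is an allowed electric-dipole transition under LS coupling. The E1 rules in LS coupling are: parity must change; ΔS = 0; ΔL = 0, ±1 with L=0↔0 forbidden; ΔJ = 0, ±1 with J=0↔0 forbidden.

Reading off the term symbols: S 1/2→1/2, L 1→0, J 1/2→1/2, parity odd→even.
Parity must change: odd → even — satisfied.
ΔS = 0: S: 1/2 → 1/2 — satisfied.
ΔJ = 0, ±1 (not J=0↔0): J: 1/2 → 1/2, ΔJ = +0 — satisfied.
ΔL = 0, ±1 (not L=0↔0): L: 1 → 0, ΔL = -1 — satisfied.
All four E1 rules are satisfied.

allowed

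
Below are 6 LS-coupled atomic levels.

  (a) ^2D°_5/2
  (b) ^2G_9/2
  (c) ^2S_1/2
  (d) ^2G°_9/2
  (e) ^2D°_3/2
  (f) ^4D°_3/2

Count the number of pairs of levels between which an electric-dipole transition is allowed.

(a)–(b): forbidden (ΔL, ΔJ).
(a)–(c): forbidden (ΔL, ΔJ).
(a)–(d): forbidden (parity, ΔL, ΔJ).
(a)–(e): forbidden (parity).
(a)–(f): forbidden (parity, ΔS).
(b)–(c): forbidden (parity, ΔL, ΔJ).
(b)–(d): allowed.
(b)–(e): forbidden (ΔL, ΔJ).
(b)–(f): forbidden (ΔS, ΔL, ΔJ).
(c)–(d): forbidden (ΔL, ΔJ).
(c)–(e): forbidden (ΔL).
(c)–(f): forbidden (ΔS, ΔL).
(d)–(e): forbidden (parity, ΔL, ΔJ).
(d)–(f): forbidden (parity, ΔS, ΔL, ΔJ).
(e)–(f): forbidden (parity, ΔS).
Allowed pairs: 1 of 15.

1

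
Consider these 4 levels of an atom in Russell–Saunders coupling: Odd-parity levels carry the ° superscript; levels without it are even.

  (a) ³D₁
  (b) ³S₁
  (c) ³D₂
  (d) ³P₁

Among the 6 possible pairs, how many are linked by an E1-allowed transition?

0

(a)–(b): forbidden (parity, ΔL).
(a)–(c): forbidden (parity).
(a)–(d): forbidden (parity).
(b)–(c): forbidden (parity, ΔL).
(b)–(d): forbidden (parity).
(c)–(d): forbidden (parity).
Allowed pairs: 0 of 6.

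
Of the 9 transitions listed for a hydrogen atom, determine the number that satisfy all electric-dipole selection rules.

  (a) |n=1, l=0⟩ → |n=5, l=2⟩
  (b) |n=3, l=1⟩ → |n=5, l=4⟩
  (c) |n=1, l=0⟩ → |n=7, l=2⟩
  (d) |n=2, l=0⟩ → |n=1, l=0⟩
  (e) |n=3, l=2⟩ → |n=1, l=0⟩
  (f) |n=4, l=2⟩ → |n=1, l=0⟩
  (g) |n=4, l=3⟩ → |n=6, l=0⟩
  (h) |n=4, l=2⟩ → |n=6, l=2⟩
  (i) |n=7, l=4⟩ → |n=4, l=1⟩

(a) forbidden — Δl = +2 (E1 requires Δl = ±1)
(b) forbidden — Δl = +3 (E1 requires Δl = ±1)
(c) forbidden — Δl = +2 (E1 requires Δl = ±1)
(d) forbidden — Δl = +0 (E1 requires Δl = ±1)
(e) forbidden — Δl = -2 (E1 requires Δl = ±1)
(f) forbidden — Δl = -2 (E1 requires Δl = ±1)
(g) forbidden — Δl = -3 (E1 requires Δl = ±1)
(h) forbidden — Δl = +0 (E1 requires Δl = ±1)
(i) forbidden — Δl = -3 (E1 requires Δl = ±1)
Total allowed: 0 of 9.

0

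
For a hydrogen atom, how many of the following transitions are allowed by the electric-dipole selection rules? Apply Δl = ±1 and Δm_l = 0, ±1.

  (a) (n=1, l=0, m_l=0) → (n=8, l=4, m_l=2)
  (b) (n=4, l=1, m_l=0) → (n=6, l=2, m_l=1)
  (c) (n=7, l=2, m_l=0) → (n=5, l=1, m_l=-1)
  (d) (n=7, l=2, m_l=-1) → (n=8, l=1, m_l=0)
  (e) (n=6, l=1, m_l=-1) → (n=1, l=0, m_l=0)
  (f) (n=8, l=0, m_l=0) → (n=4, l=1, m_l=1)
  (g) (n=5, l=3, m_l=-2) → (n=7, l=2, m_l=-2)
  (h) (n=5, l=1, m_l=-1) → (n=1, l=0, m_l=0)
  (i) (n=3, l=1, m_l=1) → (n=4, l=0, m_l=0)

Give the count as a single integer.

8

(a) forbidden — Δl = +4 (E1 requires Δl = ±1); Δm_l = +2 (E1 requires Δm_l = 0, ±1)
(b) allowed
(c) allowed
(d) allowed
(e) allowed
(f) allowed
(g) allowed
(h) allowed
(i) allowed
Total allowed: 8 of 9.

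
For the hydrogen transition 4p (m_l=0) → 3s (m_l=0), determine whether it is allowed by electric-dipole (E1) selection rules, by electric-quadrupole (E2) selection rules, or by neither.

Δl = 0 − 1 = -1; l_i + l_f = 1.
Δm_l = +0.
E1 (Δl = ±1, |Δm_l| ≤ 1): satisfied.
E2 (Δl = 0,±2, l_i+l_f ≥ 2, |Δm_l| ≤ 2): not satisfied.

E1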